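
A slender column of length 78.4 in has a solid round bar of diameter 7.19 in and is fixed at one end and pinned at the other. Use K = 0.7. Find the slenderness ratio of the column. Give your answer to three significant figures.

λ ≈ 30.5

For a solid circle r = d/4 = 7.19/4 = 1.798 in
L_e = K·L = 0.7 × 78.4 = 54.88 in
λ = L_e / r_min = 54.880 / 1.798 = 30.5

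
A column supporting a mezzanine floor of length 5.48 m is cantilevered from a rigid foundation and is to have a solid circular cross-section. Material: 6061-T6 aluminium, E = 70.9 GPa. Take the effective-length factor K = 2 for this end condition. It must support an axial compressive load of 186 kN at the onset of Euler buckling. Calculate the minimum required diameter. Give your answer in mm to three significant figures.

d ≈ 160 mm

L_e = K·L = 2 × 5.48 = 10.96 m
Required I = P_cr·L_e²/(π²E) = 1.860×10^5 × 10.96² / (π² × 7.09×10^10) = 3.193×10^-5 m⁴
I_req = 3.193×10^7 mm⁴
Solid circle: I = πd⁴/64  ⇒  d = (64I/π)^(1/4) = (64×3.193×10^7/π)^(1/4) = 160 mm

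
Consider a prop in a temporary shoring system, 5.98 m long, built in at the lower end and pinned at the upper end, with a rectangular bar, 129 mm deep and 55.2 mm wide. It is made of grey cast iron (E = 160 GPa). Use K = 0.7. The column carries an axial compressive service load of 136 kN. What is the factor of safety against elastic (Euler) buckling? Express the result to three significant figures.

Buckling occurs about the weak axis: I_min = h·b³/12 with b = 55.2 mm (the shorter side).
I_min = 129×55.2³/12 = 1.808×10^6 mm⁴
I = 1.808×10^6 mm⁴ = 1.808×10^-6 m⁴
Effective length L_e = K·L = 0.7 × 5.98 = 4.186 m
P_cr = π²EI / L_e² = π² × 160×10⁹ × 1.808×10^-6 / 4.186² = 1.629×10^5 N
Factor of safety n = P_cr / P = 162.95 / 136 = 1.20

n ≈ 1.20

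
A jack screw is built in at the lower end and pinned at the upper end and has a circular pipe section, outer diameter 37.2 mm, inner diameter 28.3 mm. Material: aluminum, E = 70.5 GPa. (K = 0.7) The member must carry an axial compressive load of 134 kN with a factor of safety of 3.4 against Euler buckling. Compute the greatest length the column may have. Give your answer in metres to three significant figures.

L_max ≈ 0.441 m

d_o = 37.2 mm, d_i = 28.3 mm
I = π(d_o⁴ − d_i⁴)/64 = π(37.2⁴ − 28.30⁴)/64 = 6.252×10^4 mm⁴
I = 6.252×10^-8 m⁴
Required critical load P_cr = n·P = 3.4 × 134 = 455.6 kN = 4.556×10^5 N
From P_cr = π²EI/(K·L)²:  L = (1/K)·√(π²EI/P_cr) = (1/0.7)·√(π²×7.05×10^10×6.252×10^-8/4.556×10^5)
L = 0.441 m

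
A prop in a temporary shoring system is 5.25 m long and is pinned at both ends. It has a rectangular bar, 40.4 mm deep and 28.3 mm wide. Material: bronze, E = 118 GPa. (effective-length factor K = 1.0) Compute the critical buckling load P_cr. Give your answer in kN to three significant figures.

Buckling occurs about the weak axis: I_min = h·b³/12 with b = 28.3 mm (the shorter side).
I_min = 40.4×28.3³/12 = 7.631×10^4 mm⁴
I = 7.631×10^4 mm⁴ = 7.631×10^-8 m⁴
Effective length L_e = K·L = 1 × 5.25 = 5.250 m
P_cr = π²EI / L_e² = π² × 118×10⁹ × 7.631×10^-8 / 5.250² = 3.224×10^3 N

P_cr ≈ 3.22 kN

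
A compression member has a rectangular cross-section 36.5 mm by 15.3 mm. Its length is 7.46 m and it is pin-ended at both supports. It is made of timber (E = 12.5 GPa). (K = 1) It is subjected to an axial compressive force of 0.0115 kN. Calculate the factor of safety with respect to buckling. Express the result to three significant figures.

Buckling occurs about the weak axis: I_min = h·b³/12 with b = 15.3 mm (the shorter side).
I_min = 36.5×15.3³/12 = 1.089×10^4 mm⁴
I = 1.089×10^4 mm⁴ = 1.089×10^-8 m⁴
Effective length L_e = K·L = 1 × 7.46 = 7.460 m
P_cr = π²EI / L_e² = π² × 12.5×10⁹ × 1.089×10^-8 / 7.460² = 24.15 N
Factor of safety n = P_cr / P = 0.024150 / 0.0115 = 2.10

n ≈ 2.10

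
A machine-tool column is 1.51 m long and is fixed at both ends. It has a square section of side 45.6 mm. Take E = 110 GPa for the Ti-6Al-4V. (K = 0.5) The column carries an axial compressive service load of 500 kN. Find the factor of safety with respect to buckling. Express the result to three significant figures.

n ≈ 1.37

I = a⁴/12 = 45.6⁴/12 = 3.603×10^5 mm⁴
I = 3.603×10^5 mm⁴ = 3.603×10^-7 m⁴
Effective length L_e = K·L = 0.5 × 1.51 = 0.7550 m
P_cr = π²EI / L_e² = π² × 110×10⁹ × 3.603×10^-7 / 0.7550² = 6.862×10^5 N
Factor of safety n = P_cr / P = 686.24 / 500 = 1.37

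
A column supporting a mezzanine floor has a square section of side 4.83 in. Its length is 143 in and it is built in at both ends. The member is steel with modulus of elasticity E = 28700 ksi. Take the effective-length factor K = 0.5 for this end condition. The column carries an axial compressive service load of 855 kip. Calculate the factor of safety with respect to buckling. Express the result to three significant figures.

n ≈ 2.94

I = a⁴/12 = 4.83⁴/12 = 45.35 in⁴
Effective length L_e = K·L = 0.5 × 143 = 71.50 in
P_cr = π²EI / L_e² = π² × 28700×10³ × 45.35 / 71.50² = 2.513×10^6 lb
Factor of safety n = P_cr / P = 2512.9 / 855 = 2.94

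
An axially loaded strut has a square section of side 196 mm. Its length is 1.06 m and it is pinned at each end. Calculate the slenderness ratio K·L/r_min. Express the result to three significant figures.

λ ≈ 18.7

For a square r = a/√12 = 196/√12 = 56.58 mm
L_e = K·L = 1 × 1.06 m = 1.060 m = 1060.0 mm
λ = L_e / r_min = 1060.0 / 56.58 = 18.7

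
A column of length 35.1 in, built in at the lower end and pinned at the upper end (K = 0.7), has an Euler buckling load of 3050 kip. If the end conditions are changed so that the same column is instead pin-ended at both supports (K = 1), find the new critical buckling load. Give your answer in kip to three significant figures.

P_cr ∝ 1/K², so P_cr,new = P_cr,old × (K_old/K_new)² = 3050 × (0.7/1)²
= 3050 × 0.4900 = 1490 kip

P_cr ≈ 1490 kip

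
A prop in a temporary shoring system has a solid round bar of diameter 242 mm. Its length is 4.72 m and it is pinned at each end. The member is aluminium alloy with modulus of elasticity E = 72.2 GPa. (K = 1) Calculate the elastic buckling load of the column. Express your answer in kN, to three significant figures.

P_cr ≈ 5380 kN

I = πd⁴/64 = π×242⁴/64 = 1.684×10^8 mm⁴
I = 1.684×10^8 mm⁴ = 1.684×10^-4 m⁴
Effective length L_e = K·L = 1 × 4.72 = 4.720 m
P_cr = π²EI / L_e² = π² × 72.2×10⁹ × 1.684×10^-4 / 4.720² = 5.385×10^6 N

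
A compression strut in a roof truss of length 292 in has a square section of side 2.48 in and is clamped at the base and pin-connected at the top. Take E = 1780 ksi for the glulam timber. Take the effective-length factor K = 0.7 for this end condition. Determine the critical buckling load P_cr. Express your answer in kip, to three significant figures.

P_cr ≈ 1.33 kip

I = a⁴/12 = 2.48⁴/12 = 3.152 in⁴
Effective length L_e = K·L = 0.7 × 292 = 204.4 in
P_cr = π²EI / L_e² = π² × 1780×10³ × 3.152 / 204.4² = 1.326×10^3 lb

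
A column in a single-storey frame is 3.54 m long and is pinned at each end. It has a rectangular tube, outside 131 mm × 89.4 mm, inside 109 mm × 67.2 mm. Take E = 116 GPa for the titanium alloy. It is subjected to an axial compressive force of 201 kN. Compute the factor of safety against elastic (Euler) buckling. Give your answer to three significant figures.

n ≈ 2.29

Weak-axis I_min = (h_o·b_o³ − h_i·b_i³)/12 with b_o = 89.4, b_i = 67.20 mm (shorter outer/inner sides).
I_min = (131×89.4³ − 109.0×67.20³)/12 = 5.044×10^6 mm⁴
I = 5.044×10^6 mm⁴ = 5.044×10^-6 m⁴
Effective length L_e = K·L = 1 × 3.54 = 3.540 m
P_cr = π²EI / L_e² = π² × 116×10⁹ × 5.044×10^-6 / 3.540² = 4.608×10^5 N
Factor of safety n = P_cr / P = 460.78 / 201 = 2.29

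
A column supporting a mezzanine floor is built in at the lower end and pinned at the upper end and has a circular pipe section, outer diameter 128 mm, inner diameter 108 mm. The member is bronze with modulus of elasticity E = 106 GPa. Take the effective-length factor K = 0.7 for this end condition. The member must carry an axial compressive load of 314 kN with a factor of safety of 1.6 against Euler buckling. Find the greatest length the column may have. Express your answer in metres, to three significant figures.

d_o = 128 mm, d_i = 108 mm
I = π(d_o⁴ − d_i⁴)/64 = π(128⁴ − 108.0⁴)/64 = 6.499×10^6 mm⁴
I = 6.499×10^-6 m⁴
Required critical load P_cr = n·P = 1.6 × 314 = 502.4 kN = 5.024×10^5 N
From P_cr = π²EI/(K·L)²:  L = (1/K)·√(π²EI/P_cr) = (1/0.7)·√(π²×1.06×10^11×6.499×10^-6/5.024×10^5)
L = 5.26 m

L_max ≈ 5.26 m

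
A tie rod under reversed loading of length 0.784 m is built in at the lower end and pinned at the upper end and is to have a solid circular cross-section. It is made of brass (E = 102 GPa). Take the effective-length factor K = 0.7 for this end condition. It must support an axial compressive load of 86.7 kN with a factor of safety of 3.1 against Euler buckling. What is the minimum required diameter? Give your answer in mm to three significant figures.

d ≈ 35.8 mm

Required P_cr = n·P = 3.1 × 86.7 = 268.8 kN
L_e = K·L = 0.7 × 0.784 = 0.5488 m
Required I = P_cr·L_e²/(π²E) = 2.688×10^5 × 0.5488² / (π² × 1.02×10^11) = 8.041×10^-8 m⁴
I_req = 8.041×10^4 mm⁴
Solid circle: I = πd⁴/64  ⇒  d = (64I/π)^(1/4) = (64×8.041×10^4/π)^(1/4) = 35.8 mm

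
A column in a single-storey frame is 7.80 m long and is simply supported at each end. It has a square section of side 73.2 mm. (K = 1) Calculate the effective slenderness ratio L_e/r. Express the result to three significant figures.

For a square r = a/√12 = 73.2/√12 = 21.13 mm
L_e = K·L = 1 × 7.80 m = 7.800 m = 7800.0 mm
λ = L_e / r_min = 7800.0 / 21.13 = 369

λ ≈ 369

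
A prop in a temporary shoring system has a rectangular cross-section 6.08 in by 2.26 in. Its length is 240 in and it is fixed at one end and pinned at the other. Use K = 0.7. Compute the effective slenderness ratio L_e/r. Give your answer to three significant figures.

λ ≈ 258

Buckling occurs about the weak axis: I_min = h·b³/12 with b = 2.26 in (the shorter side).
I_min = 6.08×2.26³/12 = 5.849 in⁴
A = 13.74 in²;  r_min = √(I/A) = √(5.849/13.74) = 0.6524 in
L_e = K·L = 0.7 × 240 = 168.0 in
λ = L_e / r_min = 168.00 / 0.6524 = 258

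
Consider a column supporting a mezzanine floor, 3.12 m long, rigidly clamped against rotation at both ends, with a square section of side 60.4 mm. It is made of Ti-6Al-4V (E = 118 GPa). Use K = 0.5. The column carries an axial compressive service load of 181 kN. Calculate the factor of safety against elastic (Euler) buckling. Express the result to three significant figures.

n ≈ 2.93

I = a⁴/12 = 60.4⁴/12 = 1.109×10^6 mm⁴
I = 1.109×10^6 mm⁴ = 1.109×10^-6 m⁴
Effective length L_e = K·L = 0.5 × 3.12 = 1.560 m
P_cr = π²EI / L_e² = π² × 118×10⁹ × 1.109×10^-6 / 1.560² = 5.308×10^5 N
Factor of safety n = P_cr / P = 530.76 / 181 = 2.93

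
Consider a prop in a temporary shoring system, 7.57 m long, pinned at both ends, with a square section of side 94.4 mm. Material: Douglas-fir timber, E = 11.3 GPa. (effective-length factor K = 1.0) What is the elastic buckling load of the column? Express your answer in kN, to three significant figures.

I = a⁴/12 = 94.4⁴/12 = 6.618×10^6 mm⁴
I = 6.618×10^6 mm⁴ = 6.618×10^-6 m⁴
Effective length L_e = K·L = 1 × 7.57 = 7.570 m
P_cr = π²EI / L_e² = π² × 11.3×10⁹ × 6.618×10^-6 / 7.570² = 1.288×10^4 N

P_cr ≈ 12.9 kN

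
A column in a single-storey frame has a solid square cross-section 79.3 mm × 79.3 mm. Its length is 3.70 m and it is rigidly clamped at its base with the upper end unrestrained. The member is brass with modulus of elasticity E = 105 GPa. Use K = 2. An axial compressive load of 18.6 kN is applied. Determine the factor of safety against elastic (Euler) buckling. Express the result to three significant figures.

n ≈ 3.35

I = a⁴/12 = 79.3⁴/12 = 3.295×10^6 mm⁴
I = 3.295×10^6 mm⁴ = 3.295×10^-6 m⁴
Effective length L_e = K·L = 2 × 3.70 = 7.400 m
P_cr = π²EI / L_e² = π² × 105×10⁹ × 3.295×10^-6 / 7.400² = 6.236×10^4 N
Factor of safety n = P_cr / P = 62.364 / 18.6 = 3.35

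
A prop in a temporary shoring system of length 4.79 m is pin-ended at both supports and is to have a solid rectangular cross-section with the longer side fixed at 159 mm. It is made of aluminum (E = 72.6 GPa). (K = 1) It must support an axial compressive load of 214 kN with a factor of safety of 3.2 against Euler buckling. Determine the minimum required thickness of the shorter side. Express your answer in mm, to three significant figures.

b ≈ 118 mm

Required P_cr = n·P = 3.2 × 214 = 684.8 kN
L_e = K·L = 1 × 4.79 = 4.790 m
Required I = P_cr·L_e²/(π²E) = 6.848×10^5 × 4.790² / (π² × 7.26×10^10) = 2.193×10^-5 m⁴
I_req = 2.193×10^7 mm⁴
Rectangle, weak axis: I_min = h·b³/12 with h = 159 mm fixed  ⇒  b = (12I/h)^(1/3) = 118 mm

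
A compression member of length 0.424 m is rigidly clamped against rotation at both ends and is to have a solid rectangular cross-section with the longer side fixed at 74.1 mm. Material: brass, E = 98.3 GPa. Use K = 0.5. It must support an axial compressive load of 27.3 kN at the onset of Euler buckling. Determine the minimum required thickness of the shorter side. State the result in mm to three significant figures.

L_e = K·L = 0.5 × 0.424 = 0.2120 m
Required I = P_cr·L_e²/(π²E) = 2.730×10^4 × 0.2120² / (π² × 9.83×10^10) = 1.265×10^-9 m⁴
I_req = 1.265×10^3 mm⁴
Rectangle, weak axis: I_min = h·b³/12 with h = 74.1 mm fixed  ⇒  b = (12I/h)^(1/3) = 5.89 mm

b ≈ 5.89 mm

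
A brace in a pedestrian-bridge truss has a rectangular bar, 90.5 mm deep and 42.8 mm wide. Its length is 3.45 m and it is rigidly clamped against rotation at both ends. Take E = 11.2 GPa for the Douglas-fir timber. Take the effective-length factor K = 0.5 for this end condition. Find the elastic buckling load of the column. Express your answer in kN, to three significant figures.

P_cr ≈ 22.0 kN

Buckling occurs about the weak axis: I_min = h·b³/12 with b = 42.8 mm (the shorter side).
I_min = 90.5×42.8³/12 = 5.913×10^5 mm⁴
I = 5.913×10^5 mm⁴ = 5.913×10^-7 m⁴
Effective length L_e = K·L = 0.5 × 3.45 = 1.725 m
P_cr = π²EI / L_e² = π² × 11.2×10⁹ × 5.913×10^-7 / 1.725² = 2.197×10^4 N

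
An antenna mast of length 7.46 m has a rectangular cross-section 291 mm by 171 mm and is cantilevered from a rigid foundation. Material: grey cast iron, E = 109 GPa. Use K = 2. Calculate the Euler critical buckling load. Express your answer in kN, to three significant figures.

P_cr ≈ 586 kN

Buckling occurs about the weak axis: I_min = h·b³/12 with b = 171 mm (the shorter side).
I_min = 291×171³/12 = 1.213×10^8 mm⁴
I = 1.213×10^8 mm⁴ = 1.213×10^-4 m⁴
Effective length L_e = K·L = 2 × 7.46 = 14.92 m
P_cr = π²EI / L_e² = π² × 109×10⁹ × 1.213×10^-4 / 14.92² = 5.860×10^5 N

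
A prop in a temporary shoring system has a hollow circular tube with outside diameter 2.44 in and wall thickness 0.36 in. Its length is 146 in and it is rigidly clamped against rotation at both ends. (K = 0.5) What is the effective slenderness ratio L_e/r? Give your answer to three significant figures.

Inner diameter d_i = 2.44 − 2×0.36 = 1.720 in
I = π(d_o⁴ − d_i⁴)/64 = π(2.44⁴ − 1.720⁴)/64 = 1.310 in⁴
A = 2.352 in²;  r_min = √(I/A) = √(1.310/2.352) = 0.7463 in
L_e = K·L = 0.5 × 146 = 73.00 in
λ = L_e / r_min = 73.000 / 0.7463 = 97.8

λ ≈ 97.8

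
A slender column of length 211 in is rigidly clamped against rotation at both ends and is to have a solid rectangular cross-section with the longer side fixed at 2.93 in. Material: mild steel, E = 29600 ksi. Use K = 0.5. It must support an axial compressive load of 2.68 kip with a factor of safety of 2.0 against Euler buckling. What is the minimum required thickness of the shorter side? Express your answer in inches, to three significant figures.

b ≈ 0.942 in

Required P_cr = n·P = 2.0 × 2.68 = 5.360 kip
L_e = K·L = 0.5 × 211 = 105.5 in
Required I = P_cr·L_e²/(π²E) = 5.360×10^3 × 105.5² / (π² × 2.96×10^7) = 0.2042 in⁴
Rectangle, weak axis: I_min = h·b³/12 with h = 2.93 in fixed  ⇒  b = (12I/h)^(1/3) = 0.942 in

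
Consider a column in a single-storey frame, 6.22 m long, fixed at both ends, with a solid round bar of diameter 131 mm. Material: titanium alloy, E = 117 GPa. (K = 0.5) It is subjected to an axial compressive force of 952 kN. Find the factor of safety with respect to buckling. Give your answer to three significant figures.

n ≈ 1.81

I = πd⁴/64 = π×131⁴/64 = 1.446×10^7 mm⁴
I = 1.446×10^7 mm⁴ = 1.446×10^-5 m⁴
Effective length L_e = K·L = 0.5 × 6.22 = 3.110 m
P_cr = π²EI / L_e² = π² × 117×10⁹ × 1.446×10^-5 / 3.110² = 1.726×10^6 N
Factor of safety n = P_cr / P = 1725.9 / 952 = 1.81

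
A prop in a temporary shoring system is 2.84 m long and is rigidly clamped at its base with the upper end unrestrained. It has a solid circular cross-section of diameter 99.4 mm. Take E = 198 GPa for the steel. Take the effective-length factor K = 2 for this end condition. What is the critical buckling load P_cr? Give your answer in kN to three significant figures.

I = πd⁴/64 = π×99.4⁴/64 = 4.792×10^6 mm⁴
I = 4.792×10^6 mm⁴ = 4.792×10^-6 m⁴
Effective length L_e = K·L = 2 × 2.84 = 5.680 m
P_cr = π²EI / L_e² = π² × 198×10⁹ × 4.792×10^-6 / 5.680² = 2.903×10^5 N

P_cr ≈ 290 kN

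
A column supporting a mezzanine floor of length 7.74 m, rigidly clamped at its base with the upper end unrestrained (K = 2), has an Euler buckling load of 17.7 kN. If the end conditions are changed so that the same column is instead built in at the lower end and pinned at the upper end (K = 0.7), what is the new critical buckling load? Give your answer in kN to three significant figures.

P_cr ≈ 144 kN

P_cr ∝ 1/K², so P_cr,new = P_cr,old × (K_old/K_new)² = 17.7 × (2/0.7)²
= 17.7 × 8.163 = 144 kN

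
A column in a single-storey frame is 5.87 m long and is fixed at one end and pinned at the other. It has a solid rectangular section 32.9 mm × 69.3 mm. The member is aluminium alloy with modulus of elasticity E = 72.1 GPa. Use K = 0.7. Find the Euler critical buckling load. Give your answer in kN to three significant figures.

P_cr ≈ 8.67 kN

Buckling occurs about the weak axis: I_min = h·b³/12 with b = 32.9 mm (the shorter side).
I_min = 69.3×32.9³/12 = 2.057×10^5 mm⁴
I = 2.057×10^5 mm⁴ = 2.057×10^-7 m⁴
Effective length L_e = K·L = 0.7 × 5.87 = 4.109 m
P_cr = π²EI / L_e² = π² × 72.1×10⁹ × 2.057×10^-7 / 4.109² = 8.668×10^3 N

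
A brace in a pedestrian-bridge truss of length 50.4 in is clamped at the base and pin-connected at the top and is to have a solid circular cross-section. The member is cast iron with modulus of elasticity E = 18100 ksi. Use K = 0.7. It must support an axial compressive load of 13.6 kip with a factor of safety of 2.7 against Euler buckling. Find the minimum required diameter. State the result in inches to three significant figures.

d ≈ 1.51 in

Required P_cr = n·P = 2.7 × 13.6 = 36.72 kip
L_e = K·L = 0.7 × 50.4 = 35.28 in
Required I = P_cr·L_e²/(π²E) = 3.672×10^4 × 35.28² / (π² × 1.81×10^7) = 0.2558 in⁴
Solid circle: I = πd⁴/64  ⇒  d = (64I/π)^(1/4) = (64×0.2558/π)^(1/4) = 1.51 in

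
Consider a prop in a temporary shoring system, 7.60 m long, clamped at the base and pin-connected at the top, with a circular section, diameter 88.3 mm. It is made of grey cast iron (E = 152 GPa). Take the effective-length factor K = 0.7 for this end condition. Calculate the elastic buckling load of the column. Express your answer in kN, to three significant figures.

P_cr ≈ 158 kN

I = πd⁴/64 = π×88.3⁴/64 = 2.984×10^6 mm⁴
I = 2.984×10^6 mm⁴ = 2.984×10^-6 m⁴
Effective length L_e = K·L = 0.7 × 7.60 = 5.320 m
P_cr = π²EI / L_e² = π² × 152×10⁹ × 2.984×10^-6 / 5.320² = 1.582×10^5 N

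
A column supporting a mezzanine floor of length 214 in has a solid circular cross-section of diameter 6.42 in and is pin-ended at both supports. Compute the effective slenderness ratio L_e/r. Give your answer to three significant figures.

λ ≈ 133

For a solid circle r = d/4 = 6.42/4 = 1.605 in
L_e = K·L = 1 × 214 = 214.0 in
λ = L_e / r_min = 214.00 / 1.605 = 133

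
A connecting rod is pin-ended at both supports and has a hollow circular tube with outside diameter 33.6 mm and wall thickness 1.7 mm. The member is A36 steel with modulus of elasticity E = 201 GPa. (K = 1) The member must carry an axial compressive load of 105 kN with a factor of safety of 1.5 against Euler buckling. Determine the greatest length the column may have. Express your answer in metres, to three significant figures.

Inner diameter d_i = 33.6 − 2×1.7 = 30.20 mm
I = π(d_o⁴ − d_i⁴)/64 = π(33.6⁴ − 30.20⁴)/64 = 2.173×10^4 mm⁴
I = 2.173×10^-8 m⁴
Required critical load P_cr = n·P = 1.5 × 105 = 157.5 kN = 1.575×10^5 N
From P_cr = π²EI/(K·L)²:  L = (1/K)·√(π²EI/P_cr) = (1/1)·√(π²×2.01×10^11×2.173×10^-8/1.575×10^5)
L = 0.523 m

L_max ≈ 0.523 m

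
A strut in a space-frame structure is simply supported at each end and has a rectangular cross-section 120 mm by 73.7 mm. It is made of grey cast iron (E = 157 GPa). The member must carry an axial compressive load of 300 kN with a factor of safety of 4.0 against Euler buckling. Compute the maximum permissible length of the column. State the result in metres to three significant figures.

Buckling occurs about the weak axis: I_min = h·b³/12 with b = 73.7 mm (the shorter side).
I_min = 120×73.7³/12 = 4.003×10^6 mm⁴
I = 4.003×10^-6 m⁴
Required critical load P_cr = n·P = 4.0 × 300 = 1200 kN = 1.200×10^6 N
From P_cr = π²EI/(K·L)²:  L = (1/K)·√(π²EI/P_cr) = (1/1)·√(π²×1.57×10^11×4.003×10^-6/1.200×10^6)
L = 2.27 m

L_max ≈ 2.27 m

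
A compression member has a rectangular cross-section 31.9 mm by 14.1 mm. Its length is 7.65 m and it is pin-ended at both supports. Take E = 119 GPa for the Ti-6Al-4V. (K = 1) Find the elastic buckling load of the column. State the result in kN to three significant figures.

Buckling occurs about the weak axis: I_min = h·b³/12 with b = 14.1 mm (the shorter side).
I_min = 31.9×14.1³/12 = 7.452×10^3 mm⁴
I = 7.452×10^3 mm⁴ = 7.452×10^-9 m⁴
Effective length L_e = K·L = 1 × 7.65 = 7.650 m
P_cr = π²EI / L_e² = π² × 119×10⁹ × 7.452×10^-9 / 7.650² = 149.6 N

P_cr ≈ 0.150 kN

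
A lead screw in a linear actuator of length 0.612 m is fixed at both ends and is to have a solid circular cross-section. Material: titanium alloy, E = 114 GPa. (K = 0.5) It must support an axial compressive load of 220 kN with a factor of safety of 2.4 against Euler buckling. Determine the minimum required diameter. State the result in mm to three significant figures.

Required P_cr = n·P = 2.4 × 220 = 528.0 kN
L_e = K·L = 0.5 × 0.612 = 0.3060 m
Required I = P_cr·L_e²/(π²E) = 5.280×10^5 × 0.3060² / (π² × 1.14×10^11) = 4.394×10^-8 m⁴
I_req = 4.394×10^4 mm⁴
Solid circle: I = πd⁴/64  ⇒  d = (64I/π)^(1/4) = (64×4.394×10^4/π)^(1/4) = 30.8 mm

d ≈ 30.8 mm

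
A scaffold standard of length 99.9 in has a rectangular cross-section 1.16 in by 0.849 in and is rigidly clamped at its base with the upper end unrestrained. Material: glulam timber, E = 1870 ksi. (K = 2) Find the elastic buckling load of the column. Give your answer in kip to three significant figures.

P_cr ≈ 0.0273 kip

Buckling occurs about the weak axis: I_min = h·b³/12 with b = 0.849 in (the shorter side).
I_min = 1.16×0.849³/12 = 5.916×10^-2 in⁴
Effective length L_e = K·L = 2 × 99.9 = 199.8 in
P_cr = π²EI / L_e² = π² × 1870×10³ × 5.916×10^-2 / 199.8² = 27.35 lb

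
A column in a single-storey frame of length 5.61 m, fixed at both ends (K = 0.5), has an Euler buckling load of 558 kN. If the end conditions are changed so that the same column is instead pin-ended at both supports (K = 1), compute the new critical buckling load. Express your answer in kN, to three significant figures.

P_cr ≈ 140 kN

P_cr ∝ 1/K², so P_cr,new = P_cr,old × (K_old/K_new)² = 558 × (0.5/1)²
= 558 × 0.2500 = 140 kN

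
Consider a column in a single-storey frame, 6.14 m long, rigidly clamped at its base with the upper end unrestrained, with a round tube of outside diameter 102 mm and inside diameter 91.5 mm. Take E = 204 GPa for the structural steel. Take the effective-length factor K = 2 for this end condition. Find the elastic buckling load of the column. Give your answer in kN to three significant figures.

d_o = 102 mm, d_i = 91.5 mm
I = π(d_o⁴ − d_i⁴)/64 = π(102⁴ − 91.50⁴)/64 = 1.873×10^6 mm⁴
I = 1.873×10^6 mm⁴ = 1.873×10^-6 m⁴
Effective length L_e = K·L = 2 × 6.14 = 12.28 m
P_cr = π²EI / L_e² = π² × 204×10⁹ × 1.873×10^-6 / 12.28² = 2.500×10^4 N

P_cr ≈ 25.0 kN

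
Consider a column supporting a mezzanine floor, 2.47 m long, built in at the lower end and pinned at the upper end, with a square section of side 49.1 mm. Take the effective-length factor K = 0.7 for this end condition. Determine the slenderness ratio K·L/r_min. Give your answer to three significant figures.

I = a⁴/12 = 49.1⁴/12 = 4.843×10^5 mm⁴
A = 2.411×10^3 mm²;  r_min = √(I/A) = √(4.843×10^5/2.411×10^3) = 14.17 mm
L_e = K·L = 0.7 × 2.47 m = 1.729 m = 1729.0 mm
λ = L_e / r_min = 1729.0 / 14.17 = 122

λ ≈ 122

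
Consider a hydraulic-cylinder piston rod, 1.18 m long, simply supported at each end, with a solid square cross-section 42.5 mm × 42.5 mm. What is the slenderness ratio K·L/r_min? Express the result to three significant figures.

For a square r = a/√12 = 42.5/√12 = 12.27 mm
L_e = K·L = 1 × 1.18 m = 1.180 m = 1180.0 mm
λ = L_e / r_min = 1180.0 / 12.27 = 96.2

λ ≈ 96.2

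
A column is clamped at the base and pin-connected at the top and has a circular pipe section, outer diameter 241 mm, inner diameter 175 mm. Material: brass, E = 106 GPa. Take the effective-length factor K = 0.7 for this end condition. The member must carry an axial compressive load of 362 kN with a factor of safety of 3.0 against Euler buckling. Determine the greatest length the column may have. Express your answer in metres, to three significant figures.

L_max ≈ 15.3 m

d_o = 241 mm, d_i = 175 mm
I = π(d_o⁴ − d_i⁴)/64 = π(241⁴ − 175.0⁴)/64 = 1.196×10^8 mm⁴
I = 1.196×10^-4 m⁴
Required critical load P_cr = n·P = 3.0 × 362 = 1086 kN = 1.086×10^6 N
From P_cr = π²EI/(K·L)²:  L = (1/K)·√(π²EI/P_cr) = (1/0.7)·√(π²×1.06×10^11×1.196×10^-4/1.086×10^6)
L = 15.3 m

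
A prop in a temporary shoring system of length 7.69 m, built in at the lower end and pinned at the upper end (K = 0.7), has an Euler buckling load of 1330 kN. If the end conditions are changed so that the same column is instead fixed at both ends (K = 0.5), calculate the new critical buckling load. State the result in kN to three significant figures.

P_cr ∝ 1/K², so P_cr,new = P_cr,old × (K_old/K_new)² = 1330 × (0.7/0.5)²
= 1330 × 1.960 = 2610 kN

P_cr ≈ 2610 kN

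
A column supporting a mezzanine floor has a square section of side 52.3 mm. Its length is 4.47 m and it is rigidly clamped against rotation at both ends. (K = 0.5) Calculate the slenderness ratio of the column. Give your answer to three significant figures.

For a square r = a/√12 = 52.3/√12 = 15.10 mm
L_e = K·L = 0.5 × 4.47 m = 2.235 m = 2235.0 mm
λ = L_e / r_min = 2235.0 / 15.10 = 148

λ ≈ 148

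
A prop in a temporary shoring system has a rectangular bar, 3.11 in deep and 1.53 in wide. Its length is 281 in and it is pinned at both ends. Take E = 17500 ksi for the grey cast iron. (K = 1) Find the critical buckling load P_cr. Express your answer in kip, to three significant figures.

P_cr ≈ 2.03 kip

Buckling occurs about the weak axis: I_min = h·b³/12 with b = 1.53 in (the shorter side).
I_min = 3.11×1.53³/12 = 0.9282 in⁴
Effective length L_e = K·L = 1 × 281 = 281.0 in
P_cr = π²EI / L_e² = π² × 17500×10³ × 0.9282 / 281.0² = 2.030×10^3 lb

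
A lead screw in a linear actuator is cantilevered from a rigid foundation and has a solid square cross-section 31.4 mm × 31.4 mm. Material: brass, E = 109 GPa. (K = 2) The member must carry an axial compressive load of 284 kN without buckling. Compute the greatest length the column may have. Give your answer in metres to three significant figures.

I = a⁴/12 = 31.4⁴/12 = 8.101×10^4 mm⁴
I = 8.101×10^-8 m⁴
At the buckling limit P_cr = P = 2.840×10^5 N
From P_cr = π²EI/(K·L)²:  L = (1/K)·√(π²EI/P_cr) = (1/2)·√(π²×1.09×10^11×8.101×10^-8/2.840×10^5)
L = 0.277 m

L_max ≈ 0.277 m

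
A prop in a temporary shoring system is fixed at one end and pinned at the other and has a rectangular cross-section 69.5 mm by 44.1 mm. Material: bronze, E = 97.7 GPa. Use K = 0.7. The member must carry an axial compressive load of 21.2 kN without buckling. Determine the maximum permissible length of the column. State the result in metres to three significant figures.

L_max ≈ 6.79 m

Buckling occurs about the weak axis: I_min = h·b³/12 with b = 44.1 mm (the shorter side).
I_min = 69.5×44.1³/12 = 4.967×10^5 mm⁴
I = 4.967×10^-7 m⁴
At the buckling limit P_cr = P = 2.120×10^4 N
From P_cr = π²EI/(K·L)²:  L = (1/K)·√(π²EI/P_cr) = (1/0.7)·√(π²×9.77×10^10×4.967×10^-7/2.120×10^4)
L = 6.79 m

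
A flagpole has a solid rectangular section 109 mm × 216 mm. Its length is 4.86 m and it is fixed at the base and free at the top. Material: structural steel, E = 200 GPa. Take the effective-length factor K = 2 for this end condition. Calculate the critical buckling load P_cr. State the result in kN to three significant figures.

P_cr ≈ 487 kN

Buckling occurs about the weak axis: I_min = h·b³/12 with b = 109 mm (the shorter side).
I_min = 216×109³/12 = 2.331×10^7 mm⁴
I = 2.331×10^7 mm⁴ = 2.331×10^-5 m⁴
Effective length L_e = K·L = 2 × 4.86 = 9.720 m
P_cr = π²EI / L_e² = π² × 200×10⁹ × 2.331×10^-5 / 9.720² = 4.870×10^5 N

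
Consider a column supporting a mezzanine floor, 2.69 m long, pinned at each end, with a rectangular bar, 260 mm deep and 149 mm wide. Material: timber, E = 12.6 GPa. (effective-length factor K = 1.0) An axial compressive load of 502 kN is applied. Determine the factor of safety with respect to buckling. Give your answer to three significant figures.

Buckling occurs about the weak axis: I_min = h·b³/12 with b = 149 mm (the shorter side).
I_min = 260×149³/12 = 7.167×10^7 mm⁴
I = 7.167×10^7 mm⁴ = 7.167×10^-5 m⁴
Effective length L_e = K·L = 1 × 2.69 = 2.690 m
P_cr = π²EI / L_e² = π² × 12.6×10⁹ × 7.167×10^-5 / 2.690² = 1.232×10^6 N
Factor of safety n = P_cr / P = 1231.7 / 502 = 2.45

n ≈ 2.45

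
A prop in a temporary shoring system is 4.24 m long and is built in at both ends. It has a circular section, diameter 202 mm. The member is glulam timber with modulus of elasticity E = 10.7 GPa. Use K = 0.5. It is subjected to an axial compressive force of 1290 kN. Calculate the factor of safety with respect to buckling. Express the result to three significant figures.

n ≈ 1.49

I = πd⁴/64 = π×202⁴/64 = 8.173×10^7 mm⁴
I = 8.173×10^7 mm⁴ = 8.173×10^-5 m⁴
Effective length L_e = K·L = 0.5 × 4.24 = 2.120 m
P_cr = π²EI / L_e² = π² × 10.7×10⁹ × 8.173×10^-5 / 2.120² = 1.920×10^6 N
Factor of safety n = P_cr / P = 1920.4 / 1290 = 1.49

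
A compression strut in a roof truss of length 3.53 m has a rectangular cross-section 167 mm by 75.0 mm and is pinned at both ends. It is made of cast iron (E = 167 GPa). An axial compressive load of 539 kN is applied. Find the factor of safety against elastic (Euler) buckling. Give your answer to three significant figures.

Buckling occurs about the weak axis: I_min = h·b³/12 with b = 75.0 mm (the shorter side).
I_min = 167×75.0³/12 = 5.871×10^6 mm⁴
I = 5.871×10^6 mm⁴ = 5.871×10^-6 m⁴
Effective length L_e = K·L = 1 × 3.53 = 3.530 m
P_cr = π²EI / L_e² = π² × 167×10⁹ × 5.871×10^-6 / 3.530² = 7.766×10^5 N
Factor of safety n = P_cr / P = 776.58 / 539 = 1.44

n ≈ 1.44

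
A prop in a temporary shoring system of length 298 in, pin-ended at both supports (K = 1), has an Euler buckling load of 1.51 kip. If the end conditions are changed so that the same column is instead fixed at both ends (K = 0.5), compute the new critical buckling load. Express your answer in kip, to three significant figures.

P_cr ∝ 1/K², so P_cr,new = P_cr,old × (K_old/K_new)² = 1.51 × (1/0.5)²
= 1.51 × 4.000 = 6.04 kip

P_cr ≈ 6.04 kip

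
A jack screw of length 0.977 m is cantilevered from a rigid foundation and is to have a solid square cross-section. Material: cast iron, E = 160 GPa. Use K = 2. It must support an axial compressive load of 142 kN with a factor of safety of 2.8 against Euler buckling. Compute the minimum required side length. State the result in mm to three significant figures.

Required P_cr = n·P = 2.8 × 142 = 397.6 kN
L_e = K·L = 2 × 0.977 = 1.954 m
Required I = P_cr·L_e²/(π²E) = 3.976×10^5 × 1.954² / (π² × 1.60×10^11) = 9.613×10^-7 m⁴
I_req = 9.613×10^5 mm⁴
Solid square: I = a⁴/12  ⇒  a = (12I)^(1/4) = (12×9.613×10^5)^(1/4) = 58.3 mm

a ≈ 58.3 mm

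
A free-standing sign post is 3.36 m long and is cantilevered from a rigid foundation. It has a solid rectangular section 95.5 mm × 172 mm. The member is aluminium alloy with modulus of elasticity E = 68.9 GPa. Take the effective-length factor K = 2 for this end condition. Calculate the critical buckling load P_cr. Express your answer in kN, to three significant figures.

Buckling occurs about the weak axis: I_min = h·b³/12 with b = 95.5 mm (the shorter side).
I_min = 172×95.5³/12 = 1.248×10^7 mm⁴
I = 1.248×10^7 mm⁴ = 1.248×10^-5 m⁴
Effective length L_e = K·L = 2 × 3.36 = 6.720 m
P_cr = π²EI / L_e² = π² × 68.9×10⁹ × 1.248×10^-5 / 6.720² = 1.880×10^5 N

P_cr ≈ 188 kN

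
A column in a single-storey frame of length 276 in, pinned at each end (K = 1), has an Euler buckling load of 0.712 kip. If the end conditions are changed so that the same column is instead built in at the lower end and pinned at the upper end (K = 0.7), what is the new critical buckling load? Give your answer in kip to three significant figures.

P_cr ∝ 1/K², so P_cr,new = P_cr,old × (K_old/K_new)² = 0.712 × (1/0.7)²
= 0.712 × 2.041 = 1.45 kip

P_cr ≈ 1.45 kip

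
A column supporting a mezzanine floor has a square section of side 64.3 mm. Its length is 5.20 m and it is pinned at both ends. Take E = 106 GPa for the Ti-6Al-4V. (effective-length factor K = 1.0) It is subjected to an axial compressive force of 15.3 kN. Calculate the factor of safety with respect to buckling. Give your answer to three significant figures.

n ≈ 3.60

I = a⁴/12 = 64.3⁴/12 = 1.425×10^6 mm⁴
I = 1.425×10^6 mm⁴ = 1.425×10^-6 m⁴
Effective length L_e = K·L = 1 × 5.20 = 5.200 m
P_cr = π²EI / L_e² = π² × 106×10⁹ × 1.425×10^-6 / 5.200² = 5.511×10^4 N
Factor of safety n = P_cr / P = 55.114 / 15.3 = 3.60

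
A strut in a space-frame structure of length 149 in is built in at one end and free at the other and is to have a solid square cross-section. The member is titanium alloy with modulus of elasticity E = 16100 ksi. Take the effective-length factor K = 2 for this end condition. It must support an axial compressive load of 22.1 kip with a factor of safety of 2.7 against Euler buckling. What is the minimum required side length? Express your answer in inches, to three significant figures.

Required P_cr = n·P = 2.7 × 22.1 = 59.67 kip
L_e = K·L = 2 × 149 = 298.0 in
Required I = P_cr·L_e²/(π²E) = 5.967×10^4 × 298.0² / (π² × 1.61×10^7) = 33.35 in⁴
Solid square: I = a⁴/12  ⇒  a = (12I)^(1/4) = (12×33.35)^(1/4) = 4.47 in

a ≈ 4.47 in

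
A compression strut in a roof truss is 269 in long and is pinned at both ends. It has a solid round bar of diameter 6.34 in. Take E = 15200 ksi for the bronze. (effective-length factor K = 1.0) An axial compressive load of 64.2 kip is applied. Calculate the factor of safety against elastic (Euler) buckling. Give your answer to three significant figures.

n ≈ 2.56

I = πd⁴/64 = π×6.34⁴/64 = 79.31 in⁴
Effective length L_e = K·L = 1 × 269 = 269.0 in
P_cr = π²EI / L_e² = π² × 15200×10³ × 79.31 / 269.0² = 1.644×10^5 lb
Factor of safety n = P_cr / P = 164.42 / 64.2 = 2.56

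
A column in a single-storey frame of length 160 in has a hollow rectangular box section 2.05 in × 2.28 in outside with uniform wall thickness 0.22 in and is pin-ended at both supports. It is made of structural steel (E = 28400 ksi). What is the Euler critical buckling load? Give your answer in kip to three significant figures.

Inner dimensions: h_i = 2.28 − 2×0.22 = 1.840 in, b_i = 2.05 − 2×0.22 = 1.610 in
Weak-axis I_min = (h_o·b_o³ − h_i·b_i³)/12 with b_o = 2.05, b_i = 1.610 in (shorter outer/inner sides).
I_min = (2.28×2.05³ − 1.840×1.610³)/12 = 0.9970 in⁴
Effective length L_e = K·L = 1 × 160 = 160.0 in
P_cr = π²EI / L_e² = π² × 28400×10³ × 0.9970 / 160.0² = 1.092×10^4 lb

P_cr ≈ 10.9 kip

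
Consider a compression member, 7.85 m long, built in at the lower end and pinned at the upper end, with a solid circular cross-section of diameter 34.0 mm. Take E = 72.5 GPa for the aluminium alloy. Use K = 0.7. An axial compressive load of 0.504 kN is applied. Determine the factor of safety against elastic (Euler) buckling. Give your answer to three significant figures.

I = πd⁴/64 = π×34.0⁴/64 = 6.560×10^4 mm⁴
I = 6.560×10^4 mm⁴ = 6.560×10^-8 m⁴
Effective length L_e = K·L = 0.7 × 7.85 = 5.495 m
P_cr = π²EI / L_e² = π² × 72.5×10⁹ × 6.560×10^-8 / 5.495² = 1.554×10^3 N
Factor of safety n = P_cr / P = 1.5545 / 0.504 = 3.08

n ≈ 3.08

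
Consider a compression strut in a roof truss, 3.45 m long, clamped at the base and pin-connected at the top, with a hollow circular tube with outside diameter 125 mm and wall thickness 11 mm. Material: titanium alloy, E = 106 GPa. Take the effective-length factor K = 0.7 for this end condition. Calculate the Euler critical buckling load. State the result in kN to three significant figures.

P_cr ≈ 1160 kN

Inner diameter d_i = 125 − 2×11 = 103.0 mm
I = π(d_o⁴ − d_i⁴)/64 = π(125⁴ − 103.0⁴)/64 = 6.459×10^6 mm⁴
I = 6.459×10^6 mm⁴ = 6.459×10^-6 m⁴
Effective length L_e = K·L = 0.7 × 3.45 = 2.415 m
P_cr = π²EI / L_e² = π² × 106×10⁹ × 6.459×10^-6 / 2.415² = 1.159×10^6 N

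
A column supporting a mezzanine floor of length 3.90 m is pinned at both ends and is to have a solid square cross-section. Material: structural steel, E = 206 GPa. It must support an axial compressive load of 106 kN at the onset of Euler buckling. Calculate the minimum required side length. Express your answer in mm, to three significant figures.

a ≈ 55.5 mm

L_e = K·L = 1 × 3.90 = 3.900 m
Required I = P_cr·L_e²/(π²E) = 1.060×10^5 × 3.900² / (π² × 2.06×10^11) = 7.930×10^-7 m⁴
I_req = 7.930×10^5 mm⁴
Solid square: I = a⁴/12  ⇒  a = (12I)^(1/4) = (12×7.930×10^5)^(1/4) = 55.5 mm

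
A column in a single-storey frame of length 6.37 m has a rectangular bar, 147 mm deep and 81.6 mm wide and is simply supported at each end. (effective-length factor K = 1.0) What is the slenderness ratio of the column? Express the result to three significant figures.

For a rectangle r_min = b/√12 = 81.6/√12 = 23.56 mm
L_e = K·L = 1 × 6.37 m = 6.370 m = 6370.0 mm
λ = L_e / r_min = 6370.0 / 23.56 = 270

λ ≈ 270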